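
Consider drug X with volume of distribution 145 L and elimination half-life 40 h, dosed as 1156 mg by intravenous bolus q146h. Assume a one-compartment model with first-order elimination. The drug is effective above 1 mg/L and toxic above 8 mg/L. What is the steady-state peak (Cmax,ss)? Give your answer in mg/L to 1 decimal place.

8.7 mg/L

τ/t½ = 146/40 ≈ 3.65, so fraction remaining f = (1/2)^(146/40) ≈ 0.0797.
Accumulation ratio R = 1/(1 − f) ≈ 1/0.9203 ≈ 1.0866.
Each bolus raises the concentration by D/Vd = 1156/145 ≈ 7.972 mg/L.
Cmax,ss = C₀/(1 − f) ≈ 7.972/0.9203 ≈ 8.662 mg/L.
Peak 8.7 mg/L vs MTC 8 mg/L: exceeds toxic threshold.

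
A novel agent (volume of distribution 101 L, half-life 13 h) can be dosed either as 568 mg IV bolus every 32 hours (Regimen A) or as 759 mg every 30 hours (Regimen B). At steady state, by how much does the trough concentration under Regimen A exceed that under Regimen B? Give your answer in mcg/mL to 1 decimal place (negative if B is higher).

-0.7 mcg/mL

Regimen A: f = (1/2)^(32/13) ≈ 0.1816; Cmin,ss = (568/101)·f/(1−f) ≈ 1.248 mcg/mL.
Regimen B: f = (1/2)^(30/13) ≈ 0.2020; Cmin,ss = (759/101)·f/(1−f) ≈ 1.902 mcg/mL.
Difference ≈ 1.248 − 1.902 ≈ -0.654 mcg/mL.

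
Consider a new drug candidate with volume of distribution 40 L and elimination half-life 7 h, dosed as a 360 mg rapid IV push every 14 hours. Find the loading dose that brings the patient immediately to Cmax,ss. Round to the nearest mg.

f = (1/2)^(14/7) ≈ 0.250000; accumulation ratio R = 1/(1−f) ≈ 1.33333.
Loading dose to hit Cmax,ss on first dose: D_load = D_maint·R ≈ 360 × 1.33333 ≈ 480.00 mg.

480 mg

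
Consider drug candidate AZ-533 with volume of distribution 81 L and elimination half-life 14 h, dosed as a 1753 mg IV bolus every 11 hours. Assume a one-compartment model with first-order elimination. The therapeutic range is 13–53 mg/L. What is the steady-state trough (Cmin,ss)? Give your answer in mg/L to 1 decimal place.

29.9 mg/L

Over one 11-h interval, 11/14 ≈ 0.78571 half-lives elapse, leaving f ≈ 0.5801 of each dose.
Accumulation ratio R = 1/(1 − f) ≈ 1/0.4199 ≈ 2.3815.
Single-dose peak C₀ = D/Vd = 1753/81 ≈ 21.642 mg/L.
Cmax,ss = C₀/(1 − f) ≈ 21.642/0.4199 ≈ 51.541 mg/L.
Steady-state trough Cmin,ss = Cmax,ss·f ≈ 51.541 × 0.5801 ≈ 29.899 mg/L.
Trough 29.9 mg/L vs MEC 13 mg/L: adequate.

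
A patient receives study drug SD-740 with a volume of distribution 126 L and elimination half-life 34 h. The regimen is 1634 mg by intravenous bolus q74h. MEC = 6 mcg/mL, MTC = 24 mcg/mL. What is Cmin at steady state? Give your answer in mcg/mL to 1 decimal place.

k = ln2/t½ = ln2/34 ≈ 0.020387 h⁻¹; fraction remaining f = e^(−kτ) = e^(−0.020387×74) ≈ 0.2212.
At steady state, accumulation factor R = 1/(1 − e^(−kτ)) ≈ 1.2840.
Single-dose peak C₀ = D/Vd = 1634/126 ≈ 12.968 mcg/mL.
Steady-state peak Cmax,ss = C₀·R ≈ 12.968 × 1.2840 ≈ 16.651 mcg/mL.
Steady-state trough Cmin,ss = Cmax,ss·f ≈ 16.651 × 0.2212 ≈ 3.683 mcg/mL.
Trough 3.7 mcg/mL vs MEC 6 mcg/mL: subtherapeutic.

3.7 mcg/mL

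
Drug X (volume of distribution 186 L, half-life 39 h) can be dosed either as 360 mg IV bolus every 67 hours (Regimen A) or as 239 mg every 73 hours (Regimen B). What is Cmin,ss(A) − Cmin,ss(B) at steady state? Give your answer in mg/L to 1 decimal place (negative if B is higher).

0.4 mg/L

Regimen A: f = (1/2)^(67/39) ≈ 0.3040; Cmin,ss = (360/186)·f/(1−f) ≈ 0.845 mg/L.
Regimen B: f = (1/2)^(73/39) ≈ 0.2732; Cmin,ss = (239/186)·f/(1−f) ≈ 0.483 mg/L.
Difference ≈ 0.845 − 0.483 ≈ 0.362 mg/L.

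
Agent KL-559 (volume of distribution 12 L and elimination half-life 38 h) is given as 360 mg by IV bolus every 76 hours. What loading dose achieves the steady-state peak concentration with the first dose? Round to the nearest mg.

480 mg

f = (1/2)^(76/38) ≈ 0.250000; accumulation ratio R = 1/(1−f) ≈ 1.33333.
Loading dose to hit Cmax,ss on first dose: D_load = D_maint·R ≈ 360 × 1.33333 ≈ 480.00 mg.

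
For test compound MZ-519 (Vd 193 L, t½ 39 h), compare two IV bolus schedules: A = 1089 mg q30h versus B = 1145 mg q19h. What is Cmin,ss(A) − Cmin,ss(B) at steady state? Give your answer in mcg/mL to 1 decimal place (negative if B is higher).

-6.8 mcg/mL

Regimen A: f = (1/2)^(30/39) ≈ 0.5867; Cmin,ss = (1089/193)·f/(1−f) ≈ 8.010 mcg/mL.
Regimen B: f = (1/2)^(19/39) ≈ 0.7134; Cmin,ss = (1145/193)·f/(1−f) ≈ 14.767 mcg/mL.
Difference ≈ 8.010 − 14.767 ≈ -6.757 mcg/mL.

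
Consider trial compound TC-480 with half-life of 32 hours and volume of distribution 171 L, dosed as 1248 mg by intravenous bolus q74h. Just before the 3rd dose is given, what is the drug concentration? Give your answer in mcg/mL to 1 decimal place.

1.8 mcg/mL

f = (1/2)^(τ/t½) = (1/2)^(74/32) ≈ 0.2013.
C₀ = D/Vd = 1248/171 ≈ 7.298 mcg/mL.
Before the 3rd dose, 2 doses have been given. Superposition: Cmin = C₀·(f + f²).
≈ 7.298 × (0.2013 + 0.0405) ≈ 7.298 × 0.2418 ≈ 1.765 mcg/mL.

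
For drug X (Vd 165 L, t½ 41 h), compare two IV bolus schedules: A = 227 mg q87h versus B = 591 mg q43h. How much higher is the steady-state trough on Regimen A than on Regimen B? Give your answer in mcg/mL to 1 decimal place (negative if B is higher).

-2.9 mcg/mL

Regimen A: f = (1/2)^(87/41) ≈ 0.2297; Cmin,ss = (227/165)·f/(1−f) ≈ 0.410 mcg/mL.
Regimen B: f = (1/2)^(43/41) ≈ 0.4834; Cmin,ss = (591/165)·f/(1−f) ≈ 3.352 mcg/mL.
Difference ≈ 0.410 − 3.352 ≈ -2.942 mcg/mL.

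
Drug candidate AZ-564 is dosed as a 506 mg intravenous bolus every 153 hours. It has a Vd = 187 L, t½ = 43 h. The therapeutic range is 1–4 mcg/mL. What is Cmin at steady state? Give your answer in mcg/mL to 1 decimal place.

k = ln2/t½ = ln2/43 ≈ 0.016120 h⁻¹; fraction remaining f = e^(−kτ) = e^(−0.016120×153) ≈ 0.0849.
At steady state, accumulation factor R = 1/(1 − e^(−kτ)) ≈ 1.0928.
Each bolus raises the concentration by D/Vd = 506/187 ≈ 2.706 mcg/mL.
Cmax,ss = C₀/(1 − f) ≈ 2.706/0.9151 ≈ 2.957 mcg/mL.
One interval later, Cmin,ss = Cmax,ss·e^(−kτ) ≈ 2.957 × 0.0849 ≈ 0.251 mcg/mL.
Trough 0.3 mcg/mL vs MEC 1 mcg/mL: subtherapeutic.

0.3 mcg/mL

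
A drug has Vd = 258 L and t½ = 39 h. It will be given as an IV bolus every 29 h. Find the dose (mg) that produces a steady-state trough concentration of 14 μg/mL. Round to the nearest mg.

2436 mg

τ/t½ = 29/39 ≈ 0.74359, so f = (1/2)^(29/39) ≈ 0.597251.
Cmin,ss = (D/Vd)·f/(1−f), so D = Cmin,ss·Vd·(1−f)/f.
D = 14 × 258 × (1−f)/f ≈ 14 × 258 × 0.67434 ≈ 2435.72 mg.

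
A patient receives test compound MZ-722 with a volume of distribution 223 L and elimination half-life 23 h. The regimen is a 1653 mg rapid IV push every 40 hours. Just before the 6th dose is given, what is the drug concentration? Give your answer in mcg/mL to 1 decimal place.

f = (1/2)^(τ/t½) = (1/2)^(40/23) ≈ 0.2996.
C₀ = D/Vd = 1653/223 ≈ 7.413 mcg/mL.
Before the 6th dose, 5 doses have been given. Superposition: Cmin = C₀·(f + f² + … + f^5).
≈ 7.413 × (0.2996 + 0.0898 + 0.0269 + 0.0081 + 0.0024) ≈ 7.413 × 0.4268 ≈ 3.164 mcg/mL.

3.2 mcg/mL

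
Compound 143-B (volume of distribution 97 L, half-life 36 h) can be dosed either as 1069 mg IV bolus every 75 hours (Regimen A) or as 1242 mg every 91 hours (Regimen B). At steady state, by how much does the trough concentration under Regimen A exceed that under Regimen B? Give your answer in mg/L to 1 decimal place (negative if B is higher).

0.7 mg/L

Regimen A: f = (1/2)^(75/36) ≈ 0.2360; Cmin,ss = (1069/97)·f/(1−f) ≈ 3.404 mg/L.
Regimen B: f = (1/2)^(91/36) ≈ 0.1734; Cmin,ss = (1242/97)·f/(1−f) ≈ 2.686 mg/L.
Difference ≈ 3.404 − 2.686 ≈ 0.718 mg/L.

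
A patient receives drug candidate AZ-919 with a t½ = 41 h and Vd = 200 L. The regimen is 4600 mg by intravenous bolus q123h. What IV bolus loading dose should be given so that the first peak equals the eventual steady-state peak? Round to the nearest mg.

f = (1/2)^(123/41) ≈ 0.125000; accumulation ratio R = 1/(1−f) ≈ 1.14286.
Loading dose to hit Cmax,ss on first dose: D_load = D_maint·R ≈ 4600 × 1.14286 ≈ 5257.16 mg.

5257 mg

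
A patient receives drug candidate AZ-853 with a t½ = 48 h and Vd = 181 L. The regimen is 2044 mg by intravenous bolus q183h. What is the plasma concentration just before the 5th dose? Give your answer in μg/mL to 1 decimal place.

f = (1/2)^(τ/t½) = (1/2)^(183/48) ≈ 0.0712.
C₀ = D/Vd = 2044/181 ≈ 11.293 μg/mL.
Before the 5th dose, 4 doses have been given. Superposition: Cmin = C₀·(f + f² + … + f^4).
≈ 11.293 × (0.0712 + 0.0051 + 0.0004 + 0.0000) ≈ 11.293 × 0.0767 ≈ 0.866 μg/mL.

0.9 μg/mL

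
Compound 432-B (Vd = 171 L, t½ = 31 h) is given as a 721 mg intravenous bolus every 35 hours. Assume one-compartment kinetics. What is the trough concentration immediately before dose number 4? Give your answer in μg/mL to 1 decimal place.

3.2 μg/mL

f = (1/2)^(τ/t½) = (1/2)^(35/31) ≈ 0.4572.
C₀ = D/Vd = 721/171 ≈ 4.216 μg/mL.
Before the 4th dose, 3 doses have been given. Superposition: Cmin = C₀·(f + f² + … + f^3).
≈ 4.216 × (0.4572 + 0.2090 + 0.0956) ≈ 4.216 × 0.7618 ≈ 3.212 μg/mL.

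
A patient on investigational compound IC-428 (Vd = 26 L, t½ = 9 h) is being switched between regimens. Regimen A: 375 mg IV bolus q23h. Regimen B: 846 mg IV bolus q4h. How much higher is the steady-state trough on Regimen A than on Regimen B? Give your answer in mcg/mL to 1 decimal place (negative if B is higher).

-87.2 mcg/mL

Regimen A: f = (1/2)^(23/9) ≈ 0.1701; Cmin,ss = (375/26)·f/(1−f) ≈ 2.956 mcg/mL.
Regimen B: f = (1/2)^(4/9) ≈ 0.7349; Cmin,ss = (846/26)·f/(1−f) ≈ 90.202 mcg/mL.
Difference ≈ 2.956 − 90.202 ≈ -87.246 mcg/mL.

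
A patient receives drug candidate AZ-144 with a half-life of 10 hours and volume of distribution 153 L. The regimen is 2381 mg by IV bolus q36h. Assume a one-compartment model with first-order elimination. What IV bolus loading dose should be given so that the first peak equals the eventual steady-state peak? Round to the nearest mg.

f = (1/2)^(36/10) ≈ 0.082469; accumulation ratio R = 1/(1−f) ≈ 1.08988.
Loading dose to hit Cmax,ss on first dose: D_load = D_maint·R ≈ 2381 × 1.08988 ≈ 2595.00 mg.

2595 mg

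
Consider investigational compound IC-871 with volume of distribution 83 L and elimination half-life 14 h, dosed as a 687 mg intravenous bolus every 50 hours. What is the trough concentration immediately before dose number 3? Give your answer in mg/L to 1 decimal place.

f = (1/2)^(τ/t½) = (1/2)^(50/14) ≈ 0.0841.
C₀ = D/Vd = 687/83 ≈ 8.277 mg/L.
Before the 3rd dose, 2 doses have been given. Superposition: Cmin = C₀·(f + f²).
≈ 8.277 × (0.0841 + 0.0071) ≈ 8.277 × 0.0912 ≈ 0.755 mg/L.

0.8 mg/L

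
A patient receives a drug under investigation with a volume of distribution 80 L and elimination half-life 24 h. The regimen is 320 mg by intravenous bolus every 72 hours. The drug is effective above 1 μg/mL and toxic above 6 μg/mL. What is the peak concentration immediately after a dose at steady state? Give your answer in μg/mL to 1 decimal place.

The dosing interval is 3 half-lives, so f = 2^(−3) = 0.125.
Accumulation ratio R = 1/(1 − f) = 1/0.875 = 8/7.
Single-dose peak C₀ = D/Vd = 320/80 = 4 μg/mL.
Steady-state peak Cmax,ss = C₀·R = 4 × 8/7 ≈ 4.571 μg/mL.
Peak 4.6 μg/mL vs MTC 6 μg/mL: below toxic threshold.

4.6 μg/mL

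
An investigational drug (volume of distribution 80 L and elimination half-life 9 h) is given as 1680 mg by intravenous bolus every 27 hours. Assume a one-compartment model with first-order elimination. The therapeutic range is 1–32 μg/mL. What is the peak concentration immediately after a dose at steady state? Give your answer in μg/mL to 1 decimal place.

The dosing interval is 3 half-lives, so f = 2^(−3) = 0.125.
At steady state, R = 1/(1 − 0.125) = 8/7.
Single-dose peak C₀ = D/Vd = 1680/80 = 21 μg/mL.
Steady-state peak Cmax,ss = C₀·R = 21 × 8/7 ≈ 24.000 μg/mL.
Peak 24.0 μg/mL vs MTC 32 μg/mL: below toxic threshold.

24.0 μg/mL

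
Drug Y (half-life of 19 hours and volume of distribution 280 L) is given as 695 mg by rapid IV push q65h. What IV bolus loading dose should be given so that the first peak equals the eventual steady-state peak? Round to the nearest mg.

f = (1/2)^(65/19) ≈ 0.093360; accumulation ratio R = 1/(1−f) ≈ 1.10297.
Loading dose to hit Cmax,ss on first dose: D_load = D_maint·R ≈ 695 × 1.10297 ≈ 766.56 mg.

767 mg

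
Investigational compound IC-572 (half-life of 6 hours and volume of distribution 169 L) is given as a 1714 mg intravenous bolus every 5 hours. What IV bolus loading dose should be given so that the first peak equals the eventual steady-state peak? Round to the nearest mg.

3906 mg

f = (1/2)^(5/6) ≈ 0.561231; accumulation ratio R = 1/(1−f) ≈ 2.27910.
Loading dose to hit Cmax,ss on first dose: D_load = D_maint·R ≈ 1714 × 2.27910 ≈ 3906.38 mg.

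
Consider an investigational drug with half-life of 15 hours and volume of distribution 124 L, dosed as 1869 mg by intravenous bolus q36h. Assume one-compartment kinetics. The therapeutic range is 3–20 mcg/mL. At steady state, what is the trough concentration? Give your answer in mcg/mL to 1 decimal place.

k = ln2/t½ = ln2/15 ≈ 0.046210 h⁻¹; fraction remaining f = e^(−kτ) = e^(−0.046210×36) ≈ 0.1895.
Single-dose peak C₀ = D/Vd = 1869/124 ≈ 15.073 mcg/mL.
Steady-state trough Cmin,ss = C₀·f/(1−f) ≈ 15.073 × 0.1895/0.8105 ≈ 3.524 mcg/mL.
Trough 3.5 mcg/mL vs MEC 3 mcg/mL: adequate.

3.5 mcg/mL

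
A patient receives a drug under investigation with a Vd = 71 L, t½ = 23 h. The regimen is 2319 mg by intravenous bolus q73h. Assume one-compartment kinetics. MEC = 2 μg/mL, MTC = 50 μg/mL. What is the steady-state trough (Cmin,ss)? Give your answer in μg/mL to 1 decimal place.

Over one 73-h interval, 73/23 ≈ 3.1739 half-lives elapse, leaving f ≈ 0.1108 of each dose.
Each bolus raises the concentration by D/Vd = 2319/71 ≈ 32.662 μg/mL.
Steady-state trough Cmin,ss = C₀·f/(1−f) ≈ 32.662 × 0.1108/0.8892 ≈ 4.070 μg/mL.
Trough 4.1 μg/mL vs MEC 2 μg/mL: adequate.

4.1 μg/mL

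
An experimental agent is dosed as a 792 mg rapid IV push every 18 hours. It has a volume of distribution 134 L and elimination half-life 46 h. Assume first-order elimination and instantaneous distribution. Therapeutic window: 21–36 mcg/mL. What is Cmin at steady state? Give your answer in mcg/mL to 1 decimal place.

19.0 mcg/mL

τ/t½ = 18/46 ≈ 0.3913, so fraction remaining f = (1/2)^(18/46) ≈ 0.7624.
At steady state, accumulation factor R = 1/(1 − e^(−kτ)) ≈ 4.2088.
Single-dose peak C₀ = D/Vd = 792/134 ≈ 5.910 mcg/mL.
Cmax,ss = C₀/(1 − f) ≈ 5.910/0.2376 ≈ 24.874 mcg/mL.
One interval later, Cmin,ss = Cmax,ss·e^(−kτ) ≈ 24.874 × 0.7624 ≈ 18.964 mcg/mL.
Trough 19.0 mcg/mL vs MEC 21 mcg/mL: subtherapeutic.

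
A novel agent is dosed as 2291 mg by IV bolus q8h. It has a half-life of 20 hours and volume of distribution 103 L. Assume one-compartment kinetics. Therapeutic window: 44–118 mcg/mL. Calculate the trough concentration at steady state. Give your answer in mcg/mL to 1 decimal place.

69.6 mcg/mL

Over one 8-h interval, 8/20 ≈ 0.4 half-lives elapse, leaving f ≈ 0.7579 of each dose.
Single-dose peak C₀ = D/Vd = 2291/103 ≈ 22.243 mcg/mL.
Steady-state trough Cmin,ss = C₀·f/(1−f) ≈ 22.243 × 0.7579/0.2421 ≈ 69.632 mcg/mL.
Trough 69.6 mcg/mL vs MEC 44 mcg/mL: adequate.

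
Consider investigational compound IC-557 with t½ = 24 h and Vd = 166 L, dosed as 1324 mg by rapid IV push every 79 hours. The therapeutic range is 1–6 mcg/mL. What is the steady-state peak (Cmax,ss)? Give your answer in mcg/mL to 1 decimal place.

8.9 mcg/mL

k = ln2/t½ = ln2/24 ≈ 0.028881 h⁻¹; fraction remaining f = e^(−kτ) = e^(−0.028881×79) ≈ 0.1021.
At steady state, accumulation factor R = 1/(1 − e^(−kτ)) ≈ 1.1137.
Single-dose peak C₀ = D/Vd = 1324/166 ≈ 7.976 mcg/mL.
Steady-state peak Cmax,ss = C₀·R ≈ 7.976 × 1.1137 ≈ 8.883 mcg/mL.
Peak 8.9 mcg/mL vs MTC 6 mcg/mL: exceeds toxic threshold.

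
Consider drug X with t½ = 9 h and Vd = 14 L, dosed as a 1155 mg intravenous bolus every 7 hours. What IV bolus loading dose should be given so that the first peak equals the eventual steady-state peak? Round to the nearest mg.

f = (1/2)^(7/9) ≈ 0.583265; accumulation ratio R = 1/(1−f) ≈ 2.39961.
Loading dose to hit Cmax,ss on first dose: D_load = D_maint·R ≈ 1155 × 2.39961 ≈ 2771.55 mg.

2772 mg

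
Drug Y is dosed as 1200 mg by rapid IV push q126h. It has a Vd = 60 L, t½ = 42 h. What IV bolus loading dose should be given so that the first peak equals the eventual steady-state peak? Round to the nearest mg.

1371 mg

f = (1/2)^(126/42) ≈ 0.125000; accumulation ratio R = 1/(1−f) ≈ 1.14286.
Loading dose to hit Cmax,ss on first dose: D_load = D_maint·R ≈ 1200 × 1.14286 ≈ 1371.43 mg.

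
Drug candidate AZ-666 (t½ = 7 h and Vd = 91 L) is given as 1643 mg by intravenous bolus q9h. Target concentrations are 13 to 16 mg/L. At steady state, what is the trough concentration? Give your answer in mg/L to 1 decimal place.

12.6 mg/L

Over one 9-h interval, 9/7 ≈ 1.2857 half-lives elapse, leaving f ≈ 0.4102 of each dose.
At steady state, accumulation factor R = 1/(1 − e^(−kτ)) ≈ 1.6955.
Each bolus raises the concentration by D/Vd = 1643/91 ≈ 18.055 mg/L.
Cmax,ss = C₀/(1 − f) ≈ 18.055/0.5898 ≈ 30.612 mg/L.
One interval later, Cmin,ss = Cmax,ss·e^(−kτ) ≈ 30.612 × 0.4102 ≈ 12.557 mg/L.
Trough 12.6 mg/L vs MEC 13 mg/L: subtherapeutic.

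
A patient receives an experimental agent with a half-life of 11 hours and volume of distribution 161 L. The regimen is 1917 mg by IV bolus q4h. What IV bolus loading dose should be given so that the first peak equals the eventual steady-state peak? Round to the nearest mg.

f = (1/2)^(4/11) ≈ 0.777203; accumulation ratio R = 1/(1−f) ≈ 4.48839.
Loading dose to hit Cmax,ss on first dose: D_load = D_maint·R ≈ 1917 × 4.48839 ≈ 8604.24 mg.

8604 mg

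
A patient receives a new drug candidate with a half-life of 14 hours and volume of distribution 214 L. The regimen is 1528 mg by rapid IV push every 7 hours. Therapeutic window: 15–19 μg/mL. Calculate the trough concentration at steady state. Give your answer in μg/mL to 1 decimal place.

17.2 μg/mL

Over one 7-h interval, 7/14 ≈ 0.5 half-lives elapse, leaving f ≈ 0.7071 of each dose.
At steady state, accumulation factor R = 1/(1 − e^(−kτ)) ≈ 3.4141.
Each bolus raises the concentration by D/Vd = 1528/214 ≈ 7.140 μg/mL.
Steady-state peak Cmax,ss = C₀·R ≈ 7.140 × 3.4141 ≈ 24.377 μg/mL.
One interval later, Cmin,ss = Cmax,ss·e^(−kτ) ≈ 24.377 × 0.7071 ≈ 17.237 μg/mL.
Trough 17.2 μg/mL vs MEC 15 μg/mL: adequate.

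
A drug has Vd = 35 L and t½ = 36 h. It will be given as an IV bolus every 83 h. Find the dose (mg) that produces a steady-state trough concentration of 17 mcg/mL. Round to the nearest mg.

τ/t½ = 83/36 ≈ 2.3056, so f = (1/2)^(83/36) ≈ 0.202283.
Cmin,ss = (D/Vd)·f/(1−f), so D = Cmin,ss·Vd·(1−f)/f.
D = 17 × 35 × (1−f)/f ≈ 17 × 35 × 3.94357 ≈ 2346.42 mg.

2346 mg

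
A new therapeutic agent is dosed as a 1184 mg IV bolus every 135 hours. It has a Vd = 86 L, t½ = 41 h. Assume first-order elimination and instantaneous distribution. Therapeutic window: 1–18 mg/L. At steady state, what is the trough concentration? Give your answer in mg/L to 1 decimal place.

1.6 mg/L

τ/t½ = 135/41 ≈ 3.2927, so fraction remaining f = (1/2)^(135/41) ≈ 0.1020.
Accumulation ratio R = 1/(1 − f) ≈ 1/0.8980 ≈ 1.1136.
Each bolus raises the concentration by D/Vd = 1184/86 ≈ 13.767 mg/L.
Steady-state peak Cmax,ss = C₀·R ≈ 13.767 × 1.1136 ≈ 15.331 mg/L.
One interval later, Cmin,ss = Cmax,ss·e^(−kτ) ≈ 15.331 × 0.1020 ≈ 1.564 mg/L.
Trough 1.6 mg/L vs MEC 1 mg/L: adequate.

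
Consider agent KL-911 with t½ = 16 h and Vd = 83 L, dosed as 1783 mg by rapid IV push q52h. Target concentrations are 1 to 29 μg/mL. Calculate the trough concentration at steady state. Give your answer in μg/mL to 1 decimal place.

2.5 μg/mL

Over one 52-h interval, 52/16 ≈ 3.25 half-lives elapse, leaving f ≈ 0.1051 of each dose.
Each bolus raises the concentration by D/Vd = 1783/83 ≈ 21.482 μg/mL.
Steady-state trough Cmin,ss = C₀·f/(1−f) ≈ 21.482 × 0.1051/0.8949 ≈ 2.523 μg/mL.
Trough 2.5 μg/mL vs MEC 1 μg/mL: adequate.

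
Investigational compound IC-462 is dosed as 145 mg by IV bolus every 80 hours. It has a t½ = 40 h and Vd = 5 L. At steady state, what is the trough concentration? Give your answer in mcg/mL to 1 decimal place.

The dosing interval is 2 half-lives, so f = 2^(−2) = 0.25.
At steady state, R = 1/(1 − 0.25) = 4/3.
Single-dose peak C₀ = D/Vd = 145/5 = 29 mcg/mL.
Steady-state peak Cmax,ss = C₀·R = 29 × 4/3 ≈ 38.667 mcg/mL.
Steady-state trough Cmin,ss = Cmax,ss·f ≈ 38.667 × 0.25 ≈ 9.667 mcg/mL.

9.7 mcg/mL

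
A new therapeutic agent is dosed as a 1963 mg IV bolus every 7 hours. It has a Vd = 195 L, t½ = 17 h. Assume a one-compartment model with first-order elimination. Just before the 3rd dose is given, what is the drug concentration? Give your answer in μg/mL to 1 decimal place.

13.3 μg/mL

f = (1/2)^(τ/t½) = (1/2)^(7/17) ≈ 0.7517.
C₀ = D/Vd = 1963/195 ≈ 10.067 μg/mL.
Before the 3rd dose, 2 doses have been given. Superposition: Cmin = C₀·(f + f²).
≈ 10.067 × (0.7517 + 0.5651) ≈ 10.067 × 1.3168 ≈ 13.256 μg/mL.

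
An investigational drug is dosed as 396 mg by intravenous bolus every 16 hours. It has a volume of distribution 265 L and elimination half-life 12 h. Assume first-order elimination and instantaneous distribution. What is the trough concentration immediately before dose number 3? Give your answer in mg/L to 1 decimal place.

0.8 mg/L

f = (1/2)^(τ/t½) = (1/2)^(16/12) ≈ 0.3969.
C₀ = D/Vd = 396/265 ≈ 1.494 mg/L.
Before the 3rd dose, 2 doses have been given. Superposition: Cmin = C₀·(f + f²).
≈ 1.494 × (0.3969 + 0.1575) ≈ 1.494 × 0.5544 ≈ 0.828 mg/L.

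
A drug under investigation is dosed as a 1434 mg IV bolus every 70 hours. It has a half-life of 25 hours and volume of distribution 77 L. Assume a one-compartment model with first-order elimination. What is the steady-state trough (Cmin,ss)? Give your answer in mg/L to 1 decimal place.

k = ln2/t½ = ln2/25 ≈ 0.027726 h⁻¹; fraction remaining f = e^(−kτ) = e^(−0.027726×70) ≈ 0.1436.
Single-dose peak C₀ = D/Vd = 1434/77 ≈ 18.623 mg/L.
Steady-state trough Cmin,ss = C₀·f/(1−f) ≈ 18.623 × 0.1436/0.8564 ≈ 3.123 mg/L.

3.1 mg/L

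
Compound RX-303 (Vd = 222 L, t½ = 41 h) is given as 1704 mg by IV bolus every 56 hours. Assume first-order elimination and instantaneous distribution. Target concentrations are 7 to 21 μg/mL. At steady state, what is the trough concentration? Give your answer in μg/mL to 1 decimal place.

Over one 56-h interval, 56/41 ≈ 1.3659 half-lives elapse, leaving f ≈ 0.3880 of each dose.
At steady state, accumulation factor R = 1/(1 − e^(−kτ)) ≈ 1.6340.
Single-dose peak C₀ = D/Vd = 1704/222 ≈ 7.676 μg/mL.
Steady-state peak Cmax,ss = C₀·R ≈ 7.676 × 1.6340 ≈ 12.543 μg/mL.
Steady-state trough Cmin,ss = Cmax,ss·f ≈ 12.543 × 0.3880 ≈ 4.867 μg/mL.
Trough 4.9 μg/mL vs MEC 7 μg/mL: subtherapeutic.

4.9 μg/mL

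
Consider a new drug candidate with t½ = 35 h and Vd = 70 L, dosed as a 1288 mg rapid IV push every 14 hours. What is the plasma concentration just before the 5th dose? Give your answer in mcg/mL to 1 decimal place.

f = (1/2)^(τ/t½) = (1/2)^(14/35) ≈ 0.7579.
C₀ = D/Vd = 1288/70 ≈ 18.400 mcg/mL.
Before the 5th dose, 4 doses have been given. Superposition: Cmin = C₀·(f + f² + … + f^4).
≈ 18.400 × (0.7579 + 0.5744 + 0.4353 + 0.3299) ≈ 18.400 × 2.0975 ≈ 38.594 mcg/mL.

38.6 mcg/mL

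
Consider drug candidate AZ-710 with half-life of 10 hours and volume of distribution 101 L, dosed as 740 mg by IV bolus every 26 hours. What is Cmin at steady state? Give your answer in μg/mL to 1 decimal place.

1.4 μg/mL

Over one 26-h interval, 26/10 ≈ 2.6 half-lives elapse, leaving f ≈ 0.1649 of each dose.
Accumulation ratio R = 1/(1 − f) ≈ 1/0.8351 ≈ 1.1975.
Each bolus raises the concentration by D/Vd = 740/101 ≈ 7.327 μg/mL.
Cmax,ss = C₀/(1 − f) ≈ 7.327/0.8351 ≈ 8.774 μg/mL.
One interval later, Cmin,ss = Cmax,ss·e^(−kτ) ≈ 8.774 × 0.1649 ≈ 1.447 μg/mL.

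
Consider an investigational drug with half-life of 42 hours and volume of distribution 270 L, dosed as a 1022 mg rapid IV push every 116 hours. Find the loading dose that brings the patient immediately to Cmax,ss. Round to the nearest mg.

1199 mg

f = (1/2)^(116/42) ≈ 0.147429; accumulation ratio R = 1/(1−f) ≈ 1.17292.
Loading dose to hit Cmax,ss on first dose: D_load = D_maint·R ≈ 1022 × 1.17292 ≈ 1198.72 mg.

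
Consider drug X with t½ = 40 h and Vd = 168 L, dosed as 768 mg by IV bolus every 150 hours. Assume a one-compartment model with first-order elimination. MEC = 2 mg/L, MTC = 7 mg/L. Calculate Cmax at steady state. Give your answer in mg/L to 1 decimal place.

Over one 150-h interval, 150/40 ≈ 3.75 half-lives elapse, leaving f ≈ 0.0743 of each dose.
Accumulation ratio R = 1/(1 − f) ≈ 1/0.9257 ≈ 1.0803.
Each bolus raises the concentration by D/Vd = 768/168 ≈ 4.571 mg/L.
Cmax,ss = C₀/(1 − f) ≈ 4.571/0.9257 ≈ 4.938 mg/L.
Peak 4.9 mg/L vs MTC 7 mg/L: below toxic threshold.

4.9 mg/L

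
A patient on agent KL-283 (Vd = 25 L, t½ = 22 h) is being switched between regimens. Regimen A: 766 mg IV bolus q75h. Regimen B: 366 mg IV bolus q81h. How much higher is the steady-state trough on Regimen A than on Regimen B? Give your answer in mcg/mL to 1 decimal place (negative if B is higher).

1.9 mcg/mL

Regimen A: f = (1/2)^(75/22) ≈ 0.0941; Cmin,ss = (766/25)·f/(1−f) ≈ 3.183 mcg/mL.
Regimen B: f = (1/2)^(81/22) ≈ 0.0779; Cmin,ss = (366/25)·f/(1−f) ≈ 1.237 mcg/mL.
Difference ≈ 3.183 − 1.237 ≈ 1.946 mcg/mL.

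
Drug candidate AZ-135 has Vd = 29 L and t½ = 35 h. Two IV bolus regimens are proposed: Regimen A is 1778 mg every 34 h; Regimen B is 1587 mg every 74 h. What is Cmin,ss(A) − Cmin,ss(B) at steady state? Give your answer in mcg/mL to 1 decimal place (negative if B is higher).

47.4 mcg/mL

Regimen A: f = (1/2)^(34/35) ≈ 0.5100; Cmin,ss = (1778/29)·f/(1−f) ≈ 63.813 mcg/mL.
Regimen B: f = (1/2)^(74/35) ≈ 0.2310; Cmin,ss = (1587/29)·f/(1−f) ≈ 16.439 mcg/mL.
Difference ≈ 63.813 − 16.439 ≈ 47.374 mcg/mL.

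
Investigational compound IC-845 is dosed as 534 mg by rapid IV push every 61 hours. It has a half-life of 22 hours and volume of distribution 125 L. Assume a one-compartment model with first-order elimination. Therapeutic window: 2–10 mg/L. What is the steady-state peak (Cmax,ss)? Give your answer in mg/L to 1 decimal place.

Over one 61-h interval, 61/22 ≈ 2.7727 half-lives elapse, leaving f ≈ 0.1463 of each dose.
At steady state, accumulation factor R = 1/(1 − e^(−kτ)) ≈ 1.1714.
Each bolus raises the concentration by D/Vd = 534/125 ≈ 4.272 mg/L.
Cmax,ss = C₀/(1 − f) ≈ 4.272/0.8537 ≈ 5.004 mg/L.
Peak 5.0 mg/L vs MTC 10 mg/L: below toxic threshold.

5.0 mg/L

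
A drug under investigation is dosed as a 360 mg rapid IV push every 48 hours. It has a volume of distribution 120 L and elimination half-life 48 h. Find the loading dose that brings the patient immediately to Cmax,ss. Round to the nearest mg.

720 mg

f = (1/2)^(48/48) ≈ 0.500000; accumulation ratio R = 1/(1−f) ≈ 2.00000.
Loading dose to hit Cmax,ss on first dose: D_load = D_maint·R ≈ 360 × 2.00000 ≈ 720.00 mg.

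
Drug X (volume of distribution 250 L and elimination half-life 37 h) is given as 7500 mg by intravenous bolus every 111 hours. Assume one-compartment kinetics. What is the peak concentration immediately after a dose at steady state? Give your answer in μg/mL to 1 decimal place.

34.3 μg/mL

The dosing interval is 3 half-lives, so f = 2^(−3) = 0.125.
At steady state, R = 1/(1 − 0.125) = 8/7.
Single-dose peak C₀ = D/Vd = 7500/250 = 30 μg/mL.
Steady-state peak Cmax,ss = C₀·R = 30 × 8/7 ≈ 34.286 μg/mL.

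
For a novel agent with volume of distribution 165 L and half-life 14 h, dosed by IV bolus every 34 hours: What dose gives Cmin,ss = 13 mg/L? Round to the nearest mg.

τ/t½ = 34/14 ≈ 2.4286, so f = (1/2)^(34/14) ≈ 0.185749.
Cmin,ss = (D/Vd)·f/(1−f), so D = Cmin,ss·Vd·(1−f)/f.
D = 13 × 165 × (1−f)/f ≈ 13 × 165 × 4.38361 ≈ 9402.84 mg.

9403 mg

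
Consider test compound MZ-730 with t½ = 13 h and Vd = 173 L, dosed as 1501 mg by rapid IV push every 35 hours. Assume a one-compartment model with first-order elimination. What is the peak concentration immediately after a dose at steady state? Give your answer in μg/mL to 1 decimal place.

k = ln2/t½ = ln2/13 ≈ 0.053319 h⁻¹; fraction remaining f = e^(−kτ) = e^(−0.053319×35) ≈ 0.1547.
Accumulation ratio R = 1/(1 − f) ≈ 1/0.8453 ≈ 1.1830.
Each bolus raises the concentration by D/Vd = 1501/173 ≈ 8.676 μg/mL.
Steady-state peak Cmax,ss = C₀·R ≈ 8.676 × 1.1830 ≈ 10.264 μg/mL.

10.3 μg/mL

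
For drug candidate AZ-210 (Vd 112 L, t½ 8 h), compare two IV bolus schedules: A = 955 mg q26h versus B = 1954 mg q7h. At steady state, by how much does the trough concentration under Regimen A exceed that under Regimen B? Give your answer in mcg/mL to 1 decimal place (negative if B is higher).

-19.9 mcg/mL

Regimen A: f = (1/2)^(26/8) ≈ 0.1051; Cmin,ss = (955/112)·f/(1−f) ≈ 1.001 mcg/mL.
Regimen B: f = (1/2)^(7/8) ≈ 0.5453; Cmin,ss = (1954/112)·f/(1−f) ≈ 20.923 mcg/mL.
Difference ≈ 1.001 − 20.923 ≈ -19.922 mcg/mL.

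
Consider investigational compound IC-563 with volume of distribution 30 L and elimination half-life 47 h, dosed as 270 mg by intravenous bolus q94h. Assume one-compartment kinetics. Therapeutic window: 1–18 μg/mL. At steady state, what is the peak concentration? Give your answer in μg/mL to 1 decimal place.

The dosing interval is 2 half-lives, so f = 2^(−2) = 0.25.
Accumulation ratio R = 1/(1 − f) = 1/0.75 = 4/3.
Single-dose peak C₀ = D/Vd = 270/30 = 9 μg/mL.
Steady-state peak Cmax,ss = C₀·R = 9 × 4/3 ≈ 12.000 μg/mL.
Peak 12.0 μg/mL vs MTC 18 μg/mL: below toxic threshold.

12.0 μg/mL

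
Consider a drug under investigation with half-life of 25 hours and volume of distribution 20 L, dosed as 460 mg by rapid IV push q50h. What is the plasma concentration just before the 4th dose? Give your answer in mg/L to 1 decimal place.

7.5 mg/L

f = (1/2)^(τ/t½) = (1/2)^(50/25) ≈ 0.2500.
C₀ = D/Vd = 460/20 ≈ 23.000 mg/L.
Before the 4th dose, 3 doses have been given. Superposition: Cmin = C₀·(f + f² + … + f^3).
≈ 23.000 × (0.2500 + 0.0625 + 0.0156) ≈ 23.000 × 0.3281 ≈ 7.546 mg/L.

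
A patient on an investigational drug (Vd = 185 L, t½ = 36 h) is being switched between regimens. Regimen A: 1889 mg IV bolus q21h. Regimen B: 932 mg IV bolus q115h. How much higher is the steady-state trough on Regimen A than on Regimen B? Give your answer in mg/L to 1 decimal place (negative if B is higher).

19.9 mg/L

Regimen A: f = (1/2)^(21/36) ≈ 0.6674; Cmin,ss = (1889/185)·f/(1−f) ≈ 20.489 mg/L.
Regimen B: f = (1/2)^(115/36) ≈ 0.1092; Cmin,ss = (932/185)·f/(1−f) ≈ 0.618 mg/L.
Difference ≈ 20.489 − 0.618 ≈ 19.871 mg/L.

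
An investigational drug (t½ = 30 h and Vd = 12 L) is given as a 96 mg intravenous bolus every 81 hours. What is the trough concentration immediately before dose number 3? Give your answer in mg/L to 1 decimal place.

f = (1/2)^(τ/t½) = (1/2)^(81/30) ≈ 0.1539.
C₀ = D/Vd = 96/12 ≈ 8.000 mg/L.
Before the 3rd dose, 2 doses have been given. Superposition: Cmin = C₀·(f + f²).
≈ 8.000 × (0.1539 + 0.0237) ≈ 8.000 × 0.1776 ≈ 1.421 mg/L.

1.4 mg/L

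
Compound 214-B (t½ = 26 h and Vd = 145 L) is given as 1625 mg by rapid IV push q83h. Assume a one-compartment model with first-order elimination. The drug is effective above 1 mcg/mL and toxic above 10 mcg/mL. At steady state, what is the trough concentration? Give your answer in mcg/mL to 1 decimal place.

k = ln2/t½ = ln2/26 ≈ 0.026660 h⁻¹; fraction remaining f = e^(−kτ) = e^(−0.026660×83) ≈ 0.1094.
Single-dose peak C₀ = D/Vd = 1625/145 ≈ 11.207 mcg/mL.
Steady-state trough Cmin,ss = C₀·f/(1−f) ≈ 11.207 × 0.1094/0.8906 ≈ 1.377 mcg/mL.
Trough 1.4 mcg/mL vs MEC 1 mcg/mL: adequate.

1.4 mcg/mL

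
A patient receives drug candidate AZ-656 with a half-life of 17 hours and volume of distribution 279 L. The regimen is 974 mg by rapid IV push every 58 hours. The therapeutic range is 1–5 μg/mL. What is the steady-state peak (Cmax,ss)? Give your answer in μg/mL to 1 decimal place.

3.9 μg/mL

τ/t½ = 58/17 ≈ 3.4118, so fraction remaining f = (1/2)^(58/17) ≈ 0.0940.
Accumulation ratio R = 1/(1 − f) ≈ 1/0.9060 ≈ 1.1038.
Single-dose peak C₀ = D/Vd = 974/279 ≈ 3.491 μg/mL.
Steady-state peak Cmax,ss = C₀·R ≈ 3.491 × 1.1038 ≈ 3.853 μg/mL.
Peak 3.9 μg/mL vs MTC 5 μg/mL: below toxic threshold.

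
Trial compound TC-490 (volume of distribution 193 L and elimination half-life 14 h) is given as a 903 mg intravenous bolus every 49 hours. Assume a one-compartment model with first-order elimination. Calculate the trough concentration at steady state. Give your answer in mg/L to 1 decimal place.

τ/t½ = 49/14 ≈ 3.5, so fraction remaining f = (1/2)^(49/14) ≈ 0.0884.
Accumulation ratio R = 1/(1 − f) ≈ 1/0.9116 ≈ 1.0970.
Single-dose peak C₀ = D/Vd = 903/193 ≈ 4.679 mg/L.
Cmax,ss = C₀/(1 − f) ≈ 4.679/0.9116 ≈ 5.133 mg/L.
One interval later, Cmin,ss = Cmax,ss·e^(−kτ) ≈ 5.133 × 0.0884 ≈ 0.454 mg/L.

0.5 mg/L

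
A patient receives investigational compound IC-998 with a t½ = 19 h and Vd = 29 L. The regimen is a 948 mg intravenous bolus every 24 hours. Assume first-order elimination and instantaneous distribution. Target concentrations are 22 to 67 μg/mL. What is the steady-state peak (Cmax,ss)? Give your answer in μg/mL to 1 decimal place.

56.0 μg/mL

Over one 24-h interval, 24/19 ≈ 1.2632 half-lives elapse, leaving f ≈ 0.4166 of each dose.
At steady state, accumulation factor R = 1/(1 − e^(−kτ)) ≈ 1.7141.
Single-dose peak C₀ = D/Vd = 948/29 ≈ 32.690 μg/mL.
Steady-state peak Cmax,ss = C₀·R ≈ 32.690 × 1.7141 ≈ 56.034 μg/mL.
Peak 56.0 μg/mL vs MTC 67 μg/mL: below toxic threshold.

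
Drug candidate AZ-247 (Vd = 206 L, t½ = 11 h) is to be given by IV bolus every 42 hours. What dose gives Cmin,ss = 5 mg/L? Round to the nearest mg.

13499 mg

τ/t½ = 42/11 ≈ 3.8182, so f = (1/2)^(42/11) ≈ 0.070895.
Cmin,ss = (D/Vd)·f/(1−f), so D = Cmin,ss·Vd·(1−f)/f.
D = 5 × 206 × (1−f)/f ≈ 5 × 206 × 13.10537 ≈ 13498.53 mg.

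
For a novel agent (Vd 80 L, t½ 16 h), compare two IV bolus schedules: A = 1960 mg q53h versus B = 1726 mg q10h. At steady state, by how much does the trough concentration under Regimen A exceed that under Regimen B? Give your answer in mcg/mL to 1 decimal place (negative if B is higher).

Regimen A: f = (1/2)^(53/16) ≈ 0.1007; Cmin,ss = (1960/80)·f/(1−f) ≈ 2.743 mcg/mL.
Regimen B: f = (1/2)^(10/16) ≈ 0.6484; Cmin,ss = (1726/80)·f/(1−f) ≈ 39.787 mcg/mL.
Difference ≈ 2.743 − 39.787 ≈ -37.044 mcg/mL.

-37.0 mcg/mL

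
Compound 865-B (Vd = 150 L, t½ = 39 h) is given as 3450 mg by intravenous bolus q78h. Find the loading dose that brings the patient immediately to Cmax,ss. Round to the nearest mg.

f = (1/2)^(78/39) ≈ 0.250000; accumulation ratio R = 1/(1−f) ≈ 1.33333.
Loading dose to hit Cmax,ss on first dose: D_load = D_maint·R ≈ 3450 × 1.33333 ≈ 4599.99 mg.

4600 mg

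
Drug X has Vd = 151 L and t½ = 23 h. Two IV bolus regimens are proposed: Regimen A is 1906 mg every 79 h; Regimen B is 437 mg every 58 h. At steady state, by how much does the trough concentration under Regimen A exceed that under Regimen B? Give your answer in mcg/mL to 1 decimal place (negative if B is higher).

0.7 mcg/mL

Regimen A: f = (1/2)^(79/23) ≈ 0.0925; Cmin,ss = (1906/151)·f/(1−f) ≈ 1.287 mcg/mL.
Regimen B: f = (1/2)^(58/23) ≈ 0.1741; Cmin,ss = (437/151)·f/(1−f) ≈ 0.610 mcg/mL.
Difference ≈ 1.287 − 0.610 ≈ 0.677 mcg/mL.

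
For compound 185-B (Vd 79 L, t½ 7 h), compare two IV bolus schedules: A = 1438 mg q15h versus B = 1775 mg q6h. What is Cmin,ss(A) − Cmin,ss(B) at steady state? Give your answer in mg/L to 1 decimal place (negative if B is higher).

-22.4 mg/L

Regimen A: f = (1/2)^(15/7) ≈ 0.2264; Cmin,ss = (1438/79)·f/(1−f) ≈ 5.327 mg/L.
Regimen B: f = (1/2)^(6/7) ≈ 0.5520; Cmin,ss = (1775/79)·f/(1−f) ≈ 27.684 mg/L.
Difference ≈ 5.327 − 27.684 ≈ -22.357 mg/L.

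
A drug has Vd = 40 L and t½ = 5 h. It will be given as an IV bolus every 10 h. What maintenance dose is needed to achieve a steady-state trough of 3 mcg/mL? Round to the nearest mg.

τ/t½ = 10/5 ≈ 2, so f = (1/2)^(10/5) ≈ 0.250000.
Cmin,ss = (D/Vd)·f/(1−f), so D = Cmin,ss·Vd·(1−f)/f.
D = 3 × 40 × (1−f)/f ≈ 3 × 40 × 3.00000 ≈ 360.00 mg.

360 mg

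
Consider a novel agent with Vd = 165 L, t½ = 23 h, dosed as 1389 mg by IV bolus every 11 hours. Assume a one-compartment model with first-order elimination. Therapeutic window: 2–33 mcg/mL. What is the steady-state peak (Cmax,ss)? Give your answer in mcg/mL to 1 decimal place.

29.8 mcg/mL

τ/t½ = 11/23 ≈ 0.47826, so fraction remaining f = (1/2)^(11/23) ≈ 0.7178.
At steady state, accumulation factor R = 1/(1 − e^(−kτ)) ≈ 3.5436.
Single-dose peak C₀ = D/Vd = 1389/165 ≈ 8.418 mcg/mL.
Steady-state peak Cmax,ss = C₀·R ≈ 8.418 × 3.5436 ≈ 29.830 mcg/mL.
Peak 29.8 mcg/mL vs MTC 33 mcg/mL: below toxic threshold.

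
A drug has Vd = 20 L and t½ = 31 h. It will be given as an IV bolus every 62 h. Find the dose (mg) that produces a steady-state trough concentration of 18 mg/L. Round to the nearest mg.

τ/t½ = 62/31 ≈ 2, so f = (1/2)^(62/31) ≈ 0.250000.
Cmin,ss = (D/Vd)·f/(1−f), so D = Cmin,ss·Vd·(1−f)/f.
D = 18 × 20 × (1−f)/f ≈ 18 × 20 × 3.00000 ≈ 1080.00 mg.

1080 mg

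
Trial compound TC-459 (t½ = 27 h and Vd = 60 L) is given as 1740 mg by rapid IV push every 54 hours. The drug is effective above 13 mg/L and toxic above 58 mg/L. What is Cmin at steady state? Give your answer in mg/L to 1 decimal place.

The dosing interval is 2 half-lives, so f = 2^(−2) = 0.25.
Accumulation ratio R = 1/(1 − f) = 1/0.75 = 4/3.
Single-dose peak C₀ = D/Vd = 1740/60 = 29 mg/L.
Steady-state peak Cmax,ss = C₀·R = 29 × 4/3 ≈ 38.667 mg/L.
Steady-state trough Cmin,ss = Cmax,ss·f ≈ 38.667 × 0.25 ≈ 9.667 mg/L.
Trough 9.7 mg/L vs MEC 13 mg/L: subtherapeutic.

9.7 mg/L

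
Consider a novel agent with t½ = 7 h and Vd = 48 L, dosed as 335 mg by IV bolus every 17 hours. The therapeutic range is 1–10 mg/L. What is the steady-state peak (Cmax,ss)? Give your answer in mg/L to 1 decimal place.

Over one 17-h interval, 17/7 ≈ 2.4286 half-lives elapse, leaving f ≈ 0.1857 of each dose.
Accumulation ratio R = 1/(1 − f) ≈ 1/0.8143 ≈ 1.2280.
Single-dose peak C₀ = D/Vd = 335/48 ≈ 6.979 mg/L.
Steady-state peak Cmax,ss = C₀·R ≈ 6.979 × 1.2280 ≈ 8.570 mg/L.
Peak 8.6 mg/L vs MTC 10 mg/L: below toxic threshold.

8.6 mg/L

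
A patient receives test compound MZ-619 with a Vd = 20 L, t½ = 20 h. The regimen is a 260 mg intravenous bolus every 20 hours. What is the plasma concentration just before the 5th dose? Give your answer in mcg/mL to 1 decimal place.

12.2 mcg/mL

f = (1/2)^(τ/t½) = (1/2)^(20/20) ≈ 0.5000.
C₀ = D/Vd = 260/20 ≈ 13.000 mcg/mL.
Before the 5th dose, 4 doses have been given. Superposition: Cmin = C₀·(f + f² + … + f^4).
≈ 13.000 × (0.5000 + 0.2500 + 0.1250 + 0.0625) ≈ 13.000 × 0.9375 ≈ 12.188 mcg/mL.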